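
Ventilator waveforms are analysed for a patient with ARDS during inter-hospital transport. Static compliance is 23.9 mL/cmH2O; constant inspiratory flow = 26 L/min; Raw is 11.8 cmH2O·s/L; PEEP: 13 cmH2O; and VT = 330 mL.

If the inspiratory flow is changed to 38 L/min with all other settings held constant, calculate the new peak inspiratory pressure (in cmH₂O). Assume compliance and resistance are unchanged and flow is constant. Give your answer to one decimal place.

Flow: 26 L/min ÷ 60 = 0.4333 L/s.
New flow: 38 L/min ÷ 60 = 0.6333 L/s.
PIP = Vt/C + R·V̇ + PEEP (constant-flow equation of motion).
Only the resistive term changes: ΔPIP = R × ΔV̇ = 11.8 × (0.6333 − 0.4333) = 11.8 × 0.2 = 2.36 cmH2O.
Original PIP = 330/23.9 + 11.8×0.4333 + 13 = 31.92 cmH2O; new PIP = 31.92 + (2.36) = 34.28 cmH2O.

34.3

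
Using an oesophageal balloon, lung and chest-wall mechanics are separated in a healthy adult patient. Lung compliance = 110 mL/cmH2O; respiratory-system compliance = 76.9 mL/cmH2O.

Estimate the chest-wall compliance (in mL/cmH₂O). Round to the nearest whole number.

1/Ccw = 1/Crs − 1/CL.
1/Ccw = 1/76.9 − 1/110 = 0.003913.
Ccw = 255.56 mL/cmH2O.

256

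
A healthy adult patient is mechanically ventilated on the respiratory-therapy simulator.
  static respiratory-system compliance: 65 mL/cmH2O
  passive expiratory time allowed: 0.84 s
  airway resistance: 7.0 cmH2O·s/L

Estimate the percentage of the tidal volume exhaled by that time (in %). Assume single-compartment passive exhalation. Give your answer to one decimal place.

84.2

τ = R × C = 7.0 × 65 mL/cmH2O = 7.0 × 0.065 L/cmH2O = 0.455 s.
Passive exhalation: V(t)/V₀ = e^(−t/τ) = e^(−0.84/0.455) = 0.1578.
Fraction exhaled = 1 − 0.1578 = 0.8422 → 84.22%.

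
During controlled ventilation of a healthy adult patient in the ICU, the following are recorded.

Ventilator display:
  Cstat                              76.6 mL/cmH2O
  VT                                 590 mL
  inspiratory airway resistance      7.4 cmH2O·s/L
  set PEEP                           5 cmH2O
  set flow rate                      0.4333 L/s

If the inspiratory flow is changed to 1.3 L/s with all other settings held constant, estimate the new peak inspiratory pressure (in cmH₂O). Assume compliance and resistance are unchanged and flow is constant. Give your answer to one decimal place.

22.3

PIP = Vt/C + R·V̇ + PEEP (constant-flow equation of motion).
Only the resistive term changes: ΔPIP = R × ΔV̇ = 7.4 × (1.3 − 0.4333) = 7.4 × 0.8667 = 6.414 cmH2O.
Original PIP = 590/76.6 + 7.4×0.4333 + 5 = 15.909 cmH2O; new PIP = 15.909 + (6.414) = 22.323 cmH2O.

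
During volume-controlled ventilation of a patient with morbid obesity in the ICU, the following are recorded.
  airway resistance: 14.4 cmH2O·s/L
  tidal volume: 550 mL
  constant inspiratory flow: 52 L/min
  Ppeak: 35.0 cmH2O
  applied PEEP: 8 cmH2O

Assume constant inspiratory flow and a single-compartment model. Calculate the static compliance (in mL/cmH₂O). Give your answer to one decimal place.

Flow: 52 L/min ÷ 60 = 0.8667 L/s.
Equation of motion (constant flow): PIP = Vt/C + R·V̇ + PEEP.
Vt/C = PIP − R·V̇ − PEEP = 35.0 − 14.4×0.8667 − 8 = 35.0 − 12.48 − 8 = 14.52 cmH2O.
C = Vt / 14.52 = 550 / 14.52 = 37.879 mL/cmH2O.

37.9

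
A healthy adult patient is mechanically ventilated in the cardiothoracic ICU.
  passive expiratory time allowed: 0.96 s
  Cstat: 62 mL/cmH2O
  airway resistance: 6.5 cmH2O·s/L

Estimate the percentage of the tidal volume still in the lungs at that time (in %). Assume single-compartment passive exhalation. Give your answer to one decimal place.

τ = R × C = 6.5 × 62 mL/cmH2O = 6.5 × 0.062 L/cmH2O = 0.403 s.
Passive exhalation: V(t)/V₀ = e^(−t/τ) = e^(−0.96/0.403) = 0.09235.
Fraction remaining = 0.09235 → 9.235%.

9.2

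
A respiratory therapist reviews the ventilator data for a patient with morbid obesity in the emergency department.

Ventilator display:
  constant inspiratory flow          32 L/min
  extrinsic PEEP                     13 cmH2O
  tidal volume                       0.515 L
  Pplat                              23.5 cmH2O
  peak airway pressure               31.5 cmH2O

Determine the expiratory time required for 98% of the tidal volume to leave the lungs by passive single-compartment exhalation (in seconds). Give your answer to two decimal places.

2.88

Flow: 32 L/min ÷ 60 = 0.5333 L/s.
R = (PIP − Pplat)/V̇ = (31.5 − 23.5) / 0.5333 = 8.0/0.5333 = 15.001 cmH2O·s/L.
C = Vt/(Pplat − PEEP) = 515.0 / (23.5 − 13) = 515.0/10.5 = 49.048 mL/cmH2O.
τ = R × C = 15.001 × 0.04905 L/cmH2O = 0.7358 s.
t = −τ·ln(1 − 0.98) = −0.7358·ln(0.02) = 2.878 s.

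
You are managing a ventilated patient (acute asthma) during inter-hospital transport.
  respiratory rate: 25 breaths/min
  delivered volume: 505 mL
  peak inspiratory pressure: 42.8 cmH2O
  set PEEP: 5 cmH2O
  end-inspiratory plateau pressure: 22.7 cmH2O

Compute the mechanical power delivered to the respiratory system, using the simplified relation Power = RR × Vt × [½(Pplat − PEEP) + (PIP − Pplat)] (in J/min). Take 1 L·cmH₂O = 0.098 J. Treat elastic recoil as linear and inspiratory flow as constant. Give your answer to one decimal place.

Per-breath work = Vt × [½(Pplat−PEEP) + (PIP−Pplat)] = 0.505 × [0.5×17.7 + 20.1] = 0.505 × 28.95 = 14.62 L·cmH2O.
Power = 25 × 14.62 = 365.5 L·cmH2O/min.
× 0.098 J/(L·cmH2O) → 35.819 J/min.

35.8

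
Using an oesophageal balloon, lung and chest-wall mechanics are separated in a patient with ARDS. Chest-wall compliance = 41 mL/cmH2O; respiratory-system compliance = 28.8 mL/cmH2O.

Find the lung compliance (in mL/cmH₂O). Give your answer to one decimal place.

1/CL = 1/Crs − 1/Ccw.
1/CL = 1/28.8 − 1/41 = 0.01033.
CL = 96.805 mL/cmH2O.

96.8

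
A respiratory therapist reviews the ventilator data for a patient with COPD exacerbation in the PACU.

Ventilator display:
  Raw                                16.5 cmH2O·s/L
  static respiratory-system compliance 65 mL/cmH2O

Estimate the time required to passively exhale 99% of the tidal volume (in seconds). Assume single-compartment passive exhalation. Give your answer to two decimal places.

τ = R × C = 16.5 × 65 mL/cmH2O = 16.5 × 0.065 L/cmH2O = 1.073 s.
Exhaled fraction f = 1 − e^(−t/τ) → t = −τ·ln(1 − f) = −1.073·ln(0.01) = 4.941 s.

4.94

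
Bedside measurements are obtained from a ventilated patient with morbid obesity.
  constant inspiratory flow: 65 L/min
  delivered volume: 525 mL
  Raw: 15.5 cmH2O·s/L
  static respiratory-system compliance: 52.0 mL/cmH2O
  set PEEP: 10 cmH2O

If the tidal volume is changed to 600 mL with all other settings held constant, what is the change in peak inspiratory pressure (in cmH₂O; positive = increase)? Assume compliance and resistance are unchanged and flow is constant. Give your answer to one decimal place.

PIP = Vt/C + R·V̇ + PEEP (constant-flow equation of motion).
Only the elastic term changes: ΔPIP = ΔVt / C = (600 − 525) / 52.0 = 1.442 cmH2O.

1.4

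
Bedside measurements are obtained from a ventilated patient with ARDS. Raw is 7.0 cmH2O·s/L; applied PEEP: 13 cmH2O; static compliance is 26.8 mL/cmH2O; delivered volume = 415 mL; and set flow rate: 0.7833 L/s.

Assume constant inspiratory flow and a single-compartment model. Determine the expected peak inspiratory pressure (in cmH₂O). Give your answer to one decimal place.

34.0

Equation of motion (constant flow): PIP = Vt/C + R·V̇ + PEEP.
PIP = 415/26.8 + 7.0×0.7833 + 13 = 15.485 + 5.483 + 13 = 33.968 cmH2O.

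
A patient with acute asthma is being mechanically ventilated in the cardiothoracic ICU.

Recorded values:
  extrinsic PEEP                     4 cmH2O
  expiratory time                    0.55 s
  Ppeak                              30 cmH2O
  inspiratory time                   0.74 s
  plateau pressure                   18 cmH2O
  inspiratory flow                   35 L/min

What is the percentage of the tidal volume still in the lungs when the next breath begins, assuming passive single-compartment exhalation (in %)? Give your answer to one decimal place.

Flow: 35 L/min ÷ 60 = 0.5833 L/s.
Vt = flow × Ti = 0.5833 L/s × 0.74 s × 1000 mL/L = 431.64 mL.
R = (PIP − Pplat)/V̇ = (30 − 18) / 0.5833 = 12.0/0.5833 = 20.573 cmH2O·s/L.
C = Vt/(Pplat − PEEP) = 431.64 / (18 − 4) = 431.64/14.0 = 30.831 mL/cmH2O.
τ = R × C = 20.573 × 0.03083 L/cmH2O = 0.6343 s.
Fraction remaining at end-expiration = e^(−Te/τ) = e^(−0.55/0.6343) = 0.4202 → 42.02%.

42.0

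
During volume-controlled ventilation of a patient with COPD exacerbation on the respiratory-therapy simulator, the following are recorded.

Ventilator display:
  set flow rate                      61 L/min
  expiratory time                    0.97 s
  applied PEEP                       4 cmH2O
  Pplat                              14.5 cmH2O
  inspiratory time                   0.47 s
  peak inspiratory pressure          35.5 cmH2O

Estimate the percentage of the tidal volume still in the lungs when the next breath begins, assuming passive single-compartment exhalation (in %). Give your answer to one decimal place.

Flow: 61 L/min ÷ 60 = 1.0167 L/s.
Vt = flow × Ti = 1.0167 L/s × 0.47 s × 1000 mL/L = 477.85 mL.
R = (PIP − Pplat)/V̇ = (35.5 − 14.5) / 1.0167 = 21.0/1.0167 = 20.655 cmH2O·s/L.
C = Vt/(Pplat − PEEP) = 477.85 / (14.5 − 4) = 477.85/10.5 = 45.51 mL/cmH2O.
τ = R × C = 20.655 × 0.04551 L/cmH2O = 0.94 s.
Fraction remaining at end-expiration = e^(−Te/τ) = e^(−0.97/0.94) = 0.3563 → 35.63%.

35.6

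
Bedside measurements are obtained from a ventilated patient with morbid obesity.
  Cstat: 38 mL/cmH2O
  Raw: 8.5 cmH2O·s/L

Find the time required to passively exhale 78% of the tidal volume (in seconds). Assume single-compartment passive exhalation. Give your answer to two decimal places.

0.49

τ = R × C = 8.5 × 38 mL/cmH2O = 8.5 × 0.038 L/cmH2O = 0.323 s.
Exhaled fraction f = 1 − e^(−t/τ) → t = −τ·ln(1 − f) = −0.323·ln(0.22) = 0.4891 s.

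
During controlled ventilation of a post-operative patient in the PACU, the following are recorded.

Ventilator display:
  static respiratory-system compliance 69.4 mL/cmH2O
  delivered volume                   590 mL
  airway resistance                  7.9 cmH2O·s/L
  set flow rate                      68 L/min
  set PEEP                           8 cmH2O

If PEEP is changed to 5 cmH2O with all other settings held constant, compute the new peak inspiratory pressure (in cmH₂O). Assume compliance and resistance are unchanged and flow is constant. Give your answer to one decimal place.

Flow: 68 L/min ÷ 60 = 1.1333 L/s.
PIP = Vt/C + R·V̇ + PEEP (constant-flow equation of motion).
Only the baseline term changes: ΔPIP = ΔPEEP = 5 − 8 = -3.0 cmH2O.
Original PIP = 590/69.4 + 7.9×1.1333 + 8 = 25.455 cmH2O; new PIP = 25.455 + (-3.0) = 22.455 cmH2O.

22.5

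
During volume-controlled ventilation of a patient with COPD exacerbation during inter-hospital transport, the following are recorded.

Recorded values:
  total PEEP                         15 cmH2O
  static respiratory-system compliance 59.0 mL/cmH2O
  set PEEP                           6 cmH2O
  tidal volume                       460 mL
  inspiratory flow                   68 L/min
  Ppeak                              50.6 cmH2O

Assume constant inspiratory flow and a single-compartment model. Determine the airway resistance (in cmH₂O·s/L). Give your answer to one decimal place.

24.5

Flow: 68 L/min ÷ 60 = 1.1333 L/s.
Total PEEP = 15 cmH2O (set 6 + intrinsic 9); this is the baseline alveolar pressure.
Equation of motion (constant flow): PIP = Vt/C + R·V̇ + PEEP.
R·V̇ = PIP − Vt/C − PEEP = 50.6 − 460/59.0 − 15 = 50.6 − 7.797 − 15 = 27.803 cmH2O.
R = 27.803 / 1.1333 = 24.533 cmH2O·s/L.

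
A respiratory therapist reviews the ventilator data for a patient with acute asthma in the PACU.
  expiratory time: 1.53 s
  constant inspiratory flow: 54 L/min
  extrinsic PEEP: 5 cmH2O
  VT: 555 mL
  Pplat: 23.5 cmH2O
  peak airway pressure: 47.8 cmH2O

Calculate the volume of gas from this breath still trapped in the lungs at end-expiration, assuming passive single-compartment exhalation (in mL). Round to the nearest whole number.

Flow: 54 L/min ÷ 60 = 0.9 L/s.
R = (PIP − Pplat)/V̇ = (47.8 − 23.5) / 0.9 = 24.3/0.9 = 27.0 cmH2O·s/L.
C = Vt/(Pplat − PEEP) = 555.0 / (23.5 − 5) = 555.0/18.5 = 30.0 mL/cmH2O.
τ = R × C = 27.0 × 0.03 L/cmH2O = 0.81 s.
Fraction remaining = e^(−Te/τ) = e^(−1.53/0.81) = 0.1512.
Trapped volume = 555.0 × 0.1512 = 83.916 mL.

84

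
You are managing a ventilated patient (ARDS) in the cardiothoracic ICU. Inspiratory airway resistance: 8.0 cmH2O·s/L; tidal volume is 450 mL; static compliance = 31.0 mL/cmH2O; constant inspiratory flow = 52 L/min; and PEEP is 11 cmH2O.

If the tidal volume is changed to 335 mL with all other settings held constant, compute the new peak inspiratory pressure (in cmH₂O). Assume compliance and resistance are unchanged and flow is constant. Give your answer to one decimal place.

28.7

Flow: 52 L/min ÷ 60 = 0.8667 L/s.
PIP = Vt/C + R·V̇ + PEEP (constant-flow equation of motion).
Only the elastic term changes: ΔPIP = ΔVt / C = (335 − 450) / 31.0 = -3.71 cmH2O.
Original PIP = 450/31.0 + 8.0×0.8667 + 11 = 32.45 cmH2O; new PIP = 32.45 + (-3.71) = 28.74 cmH2O.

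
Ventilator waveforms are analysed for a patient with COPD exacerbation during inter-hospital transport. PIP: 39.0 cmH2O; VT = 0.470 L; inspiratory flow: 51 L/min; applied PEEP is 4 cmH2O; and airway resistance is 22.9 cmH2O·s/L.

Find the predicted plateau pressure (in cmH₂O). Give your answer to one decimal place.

19.5

Flow: 51 L/min ÷ 60 = 0.85 L/s.
Pplat = PIP − Raw × flow = 39.0 − 22.9 × 0.85 = 39.0 − 19.465 = 19.535 cmH2O.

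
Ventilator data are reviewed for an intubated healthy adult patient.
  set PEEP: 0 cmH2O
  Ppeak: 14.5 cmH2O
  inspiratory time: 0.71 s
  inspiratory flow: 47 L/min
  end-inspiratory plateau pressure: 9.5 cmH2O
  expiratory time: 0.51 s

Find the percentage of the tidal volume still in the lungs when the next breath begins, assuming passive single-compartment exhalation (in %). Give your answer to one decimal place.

25.5

Flow: 47 L/min ÷ 60 = 0.7833 L/s.
Vt = flow × Ti = 0.7833 L/s × 0.71 s × 1000 mL/L = 556.14 mL.
R = (PIP − Pplat)/V̇ = (14.5 − 9.5) / 0.7833 = 5.0/0.7833 = 6.383 cmH2O·s/L.
C = Vt/(Pplat − PEEP) = 556.14 / (9.5 − 0) = 556.14/9.5 = 58.541 mL/cmH2O.
τ = R × C = 6.383 × 0.05854 L/cmH2O = 0.3737 s.
Fraction remaining at end-expiration = e^(−Te/τ) = e^(−0.51/0.3737) = 0.2554 → 25.54%.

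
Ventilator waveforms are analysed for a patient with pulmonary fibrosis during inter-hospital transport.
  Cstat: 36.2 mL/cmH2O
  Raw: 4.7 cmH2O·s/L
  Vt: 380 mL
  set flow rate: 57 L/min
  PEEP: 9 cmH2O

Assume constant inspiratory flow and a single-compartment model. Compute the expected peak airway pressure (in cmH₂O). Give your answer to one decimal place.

Flow: 57 L/min ÷ 60 = 0.95 L/s.
Equation of motion (constant flow): PIP = Vt/C + R·V̇ + PEEP.
PIP = 380/36.2 + 4.7×0.95 + 9 = 10.497 + 4.465 + 9 = 23.962 cmH2O.

24.0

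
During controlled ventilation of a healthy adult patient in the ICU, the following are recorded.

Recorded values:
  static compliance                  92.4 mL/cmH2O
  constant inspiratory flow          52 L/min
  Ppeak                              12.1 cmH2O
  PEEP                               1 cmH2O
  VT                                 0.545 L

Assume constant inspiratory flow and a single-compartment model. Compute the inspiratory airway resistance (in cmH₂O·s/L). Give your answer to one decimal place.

6.0

Flow: 52 L/min ÷ 60 = 0.8667 L/s.
Equation of motion (constant flow): PIP = Vt/C + R·V̇ + PEEP.
R·V̇ = PIP − Vt/C − PEEP = 12.1 − 545/92.4 − 1 = 12.1 − 5.898 − 1 = 5.202 cmH2O.
R = 5.202 / 0.8667 = 6.002 cmH2O·s/L.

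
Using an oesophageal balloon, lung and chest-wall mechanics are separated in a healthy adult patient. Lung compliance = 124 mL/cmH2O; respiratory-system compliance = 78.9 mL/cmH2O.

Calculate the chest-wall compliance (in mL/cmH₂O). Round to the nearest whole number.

1/Ccw = 1/Crs − 1/CL.
1/Ccw = 1/78.9 − 1/124 = 0.00461.
Ccw = 216.92 mL/cmH2O.

217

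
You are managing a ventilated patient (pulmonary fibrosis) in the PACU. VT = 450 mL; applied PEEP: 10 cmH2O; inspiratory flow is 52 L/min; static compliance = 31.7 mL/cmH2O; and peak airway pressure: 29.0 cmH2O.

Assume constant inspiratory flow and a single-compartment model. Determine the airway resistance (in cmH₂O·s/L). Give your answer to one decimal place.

5.5

Flow: 52 L/min ÷ 60 = 0.8667 L/s.
Equation of motion (constant flow): PIP = Vt/C + R·V̇ + PEEP.
R·V̇ = PIP − Vt/C − PEEP = 29.0 − 450/31.7 − 10 = 29.0 − 14.196 − 10 = 4.804 cmH2O.
R = 4.804 / 0.8667 = 5.543 cmH2O·s/L.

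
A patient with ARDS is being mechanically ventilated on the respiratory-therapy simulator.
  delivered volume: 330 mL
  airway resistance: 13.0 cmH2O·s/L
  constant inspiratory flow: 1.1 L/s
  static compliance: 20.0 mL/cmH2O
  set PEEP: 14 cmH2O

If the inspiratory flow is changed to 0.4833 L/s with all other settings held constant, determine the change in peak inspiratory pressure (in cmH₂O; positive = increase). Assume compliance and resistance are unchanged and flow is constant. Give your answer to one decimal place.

PIP = Vt/C + R·V̇ + PEEP (constant-flow equation of motion).
Only the resistive term changes: ΔPIP = R × ΔV̇ = 13.0 × (0.4833 − 1.1) = 13.0 × -0.6167 = -8.017 cmH2O.

-8.0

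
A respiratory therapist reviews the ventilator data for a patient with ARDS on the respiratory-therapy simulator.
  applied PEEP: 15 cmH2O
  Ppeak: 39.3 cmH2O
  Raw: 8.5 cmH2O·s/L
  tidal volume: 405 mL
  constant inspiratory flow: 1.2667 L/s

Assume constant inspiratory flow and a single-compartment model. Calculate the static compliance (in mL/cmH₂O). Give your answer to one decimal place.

29.9

Equation of motion (constant flow): PIP = Vt/C + R·V̇ + PEEP.
Vt/C = PIP − R·V̇ − PEEP = 39.3 − 8.5×1.2667 − 15 = 39.3 − 10.767 − 15 = 13.533 cmH2O.
C = Vt / 13.533 = 405 / 13.533 = 29.927 mL/cmH2O.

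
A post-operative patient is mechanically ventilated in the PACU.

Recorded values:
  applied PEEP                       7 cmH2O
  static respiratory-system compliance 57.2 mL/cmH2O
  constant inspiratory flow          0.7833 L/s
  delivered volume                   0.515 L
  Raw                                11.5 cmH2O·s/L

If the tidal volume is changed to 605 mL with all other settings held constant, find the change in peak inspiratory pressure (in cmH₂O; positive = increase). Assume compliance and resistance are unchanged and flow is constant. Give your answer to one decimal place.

1.6

PIP = Vt/C + R·V̇ + PEEP (constant-flow equation of motion).
Only the elastic term changes: ΔPIP = ΔVt / C = (605 − 515) / 57.2 = 1.573 cmH2O.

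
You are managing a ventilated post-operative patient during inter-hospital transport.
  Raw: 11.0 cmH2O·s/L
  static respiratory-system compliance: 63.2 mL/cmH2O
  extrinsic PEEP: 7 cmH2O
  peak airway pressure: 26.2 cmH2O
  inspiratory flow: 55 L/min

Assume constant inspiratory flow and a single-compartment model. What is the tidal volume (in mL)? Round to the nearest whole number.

576

Flow: 55 L/min ÷ 60 = 0.9167 L/s.
Equation of motion (constant flow): PIP = Vt/C + R·V̇ + PEEP.
Vt/C = PIP − R·V̇ − PEEP = 26.2 − 10.084 − 7 = 9.116 cmH2O.
Vt = C × 9.116 = 63.2 × 9.116 = 576.13 mL.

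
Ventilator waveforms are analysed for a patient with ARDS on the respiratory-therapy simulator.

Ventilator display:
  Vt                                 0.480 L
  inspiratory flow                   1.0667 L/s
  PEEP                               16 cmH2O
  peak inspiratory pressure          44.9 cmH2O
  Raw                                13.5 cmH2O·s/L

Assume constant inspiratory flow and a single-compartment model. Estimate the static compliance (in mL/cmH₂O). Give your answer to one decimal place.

33.1

Equation of motion (constant flow): PIP = Vt/C + R·V̇ + PEEP.
Vt/C = PIP − R·V̇ − PEEP = 44.9 − 13.5×1.0667 − 16 = 44.9 − 14.4 − 16 = 14.5 cmH2O.
C = Vt / 14.5 = 480 / 14.5 = 33.103 mL/cmH2O.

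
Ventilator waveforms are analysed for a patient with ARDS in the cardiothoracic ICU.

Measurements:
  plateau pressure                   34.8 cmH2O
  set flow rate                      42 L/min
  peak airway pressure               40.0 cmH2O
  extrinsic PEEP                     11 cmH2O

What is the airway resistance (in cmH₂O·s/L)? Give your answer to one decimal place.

7.4

Flow: 42 L/min ÷ 60 = 0.7 L/s.
Raw = (PIP − Pplat) / flow = (40.0 − 34.8) / 0.7 = 5.2 / 0.7 = 7.429 cmH2O·s/L.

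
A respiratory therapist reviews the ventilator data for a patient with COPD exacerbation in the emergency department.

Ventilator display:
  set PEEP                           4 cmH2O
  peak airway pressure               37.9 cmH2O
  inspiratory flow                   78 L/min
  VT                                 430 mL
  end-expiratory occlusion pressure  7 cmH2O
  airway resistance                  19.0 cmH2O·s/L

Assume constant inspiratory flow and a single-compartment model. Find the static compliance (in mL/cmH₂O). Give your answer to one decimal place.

Flow: 78 L/min ÷ 60 = 1.3 L/s.
Total PEEP = 7 cmH2O (set 4 + intrinsic 3); this is the baseline alveolar pressure.
Equation of motion (constant flow): PIP = Vt/C + R·V̇ + PEEP.
Vt/C = PIP − R·V̇ − PEEP = 37.9 − 19.0×1.3 − 7 = 37.9 − 24.7 − 7 = 6.2 cmH2O.
C = Vt / 6.2 = 430 / 6.2 = 69.355 mL/cmH2O.

69.4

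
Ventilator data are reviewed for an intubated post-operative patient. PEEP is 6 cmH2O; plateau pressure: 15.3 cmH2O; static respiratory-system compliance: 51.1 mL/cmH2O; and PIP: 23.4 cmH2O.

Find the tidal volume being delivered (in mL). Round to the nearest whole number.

475

Vt = Cstat × (Pplat − PEEP) = 51.1 × (15.3 − 6) = 51.1 × 9.3 = 475.23 mL.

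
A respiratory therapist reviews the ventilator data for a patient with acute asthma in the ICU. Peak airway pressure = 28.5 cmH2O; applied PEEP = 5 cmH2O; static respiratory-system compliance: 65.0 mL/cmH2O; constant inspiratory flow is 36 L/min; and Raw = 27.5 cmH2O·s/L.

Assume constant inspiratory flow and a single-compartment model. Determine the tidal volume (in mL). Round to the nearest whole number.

455

Flow: 36 L/min ÷ 60 = 0.6 L/s.
Equation of motion (constant flow): PIP = Vt/C + R·V̇ + PEEP.
Vt/C = PIP − R·V̇ − PEEP = 28.5 − 16.5 − 5 = 7.0 cmH2O.
Vt = C × 7.0 = 65.0 × 7.0 = 455.0 mL.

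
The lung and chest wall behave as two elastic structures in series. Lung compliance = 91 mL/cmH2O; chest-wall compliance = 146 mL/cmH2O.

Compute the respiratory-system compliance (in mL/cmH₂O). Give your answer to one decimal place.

56.1

Lung and chest wall are elastances in series: 1/Crs = 1/CL + 1/Ccw.
1/Crs = 1/91 + 1/146 = 0.01784.
Crs = 56.054 mL/cmH2O.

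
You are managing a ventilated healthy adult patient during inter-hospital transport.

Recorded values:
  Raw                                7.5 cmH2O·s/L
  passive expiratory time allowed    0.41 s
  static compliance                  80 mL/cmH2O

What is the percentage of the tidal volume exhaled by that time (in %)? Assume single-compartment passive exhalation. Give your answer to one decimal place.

τ = R × C = 7.5 × 80 mL/cmH2O = 7.5 × 0.080 L/cmH2O = 0.6 s.
Passive exhalation: V(t)/V₀ = e^(−t/τ) = e^(−0.41/0.6) = 0.5049.
Fraction exhaled = 1 − 0.5049 = 0.4951 → 49.51%.

49.5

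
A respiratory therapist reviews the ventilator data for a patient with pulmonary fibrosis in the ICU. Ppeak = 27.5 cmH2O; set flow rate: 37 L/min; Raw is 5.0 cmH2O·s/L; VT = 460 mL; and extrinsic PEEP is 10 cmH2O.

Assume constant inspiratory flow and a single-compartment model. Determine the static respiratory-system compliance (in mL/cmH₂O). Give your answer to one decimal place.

Flow: 37 L/min ÷ 60 = 0.6167 L/s.
Equation of motion (constant flow): PIP = Vt/C + R·V̇ + PEEP.
Vt/C = PIP − R·V̇ − PEEP = 27.5 − 5.0×0.6167 − 10 = 27.5 − 3.084 − 10 = 14.416 cmH2O.
C = Vt / 14.416 = 460 / 14.416 = 31.909 mL/cmH2O.

31.9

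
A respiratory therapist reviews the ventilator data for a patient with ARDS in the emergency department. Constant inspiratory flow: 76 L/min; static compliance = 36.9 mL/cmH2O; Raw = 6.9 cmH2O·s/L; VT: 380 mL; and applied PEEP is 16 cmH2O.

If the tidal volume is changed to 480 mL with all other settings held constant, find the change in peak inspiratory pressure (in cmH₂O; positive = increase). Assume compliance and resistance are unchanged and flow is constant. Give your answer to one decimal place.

2.7

PIP = Vt/C + R·V̇ + PEEP (constant-flow equation of motion).
Only the elastic term changes: ΔPIP = ΔVt / C = (480 − 380) / 36.9 = 2.71 cmH2O.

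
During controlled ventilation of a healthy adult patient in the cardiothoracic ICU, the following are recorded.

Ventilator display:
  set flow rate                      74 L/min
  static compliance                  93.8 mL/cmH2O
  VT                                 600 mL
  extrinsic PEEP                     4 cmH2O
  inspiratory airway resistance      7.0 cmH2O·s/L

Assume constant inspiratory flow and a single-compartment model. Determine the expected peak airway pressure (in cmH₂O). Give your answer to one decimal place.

Flow: 74 L/min ÷ 60 = 1.2333 L/s.
Equation of motion (constant flow): PIP = Vt/C + R·V̇ + PEEP.
PIP = 600/93.8 + 7.0×1.2333 + 4 = 6.397 + 8.633 + 4 = 19.03 cmH2O.

19.0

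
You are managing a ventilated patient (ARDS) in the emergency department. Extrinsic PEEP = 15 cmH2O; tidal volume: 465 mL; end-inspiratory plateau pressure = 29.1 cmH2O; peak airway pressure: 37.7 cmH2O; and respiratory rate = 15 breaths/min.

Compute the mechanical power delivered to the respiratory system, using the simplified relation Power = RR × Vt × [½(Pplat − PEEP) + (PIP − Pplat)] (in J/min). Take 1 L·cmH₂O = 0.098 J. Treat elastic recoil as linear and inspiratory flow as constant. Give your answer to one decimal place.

Per-breath work = Vt × [½(Pplat−PEEP) + (PIP−Pplat)] = 0.465 × [0.5×14.1 + 8.6] = 0.465 × 15.65 = 7.277 L·cmH2O.
Power = 15 × 7.277 = 109.16 L·cmH2O/min.
× 0.098 J/(L·cmH2O) → 10.698 J/min.

10.7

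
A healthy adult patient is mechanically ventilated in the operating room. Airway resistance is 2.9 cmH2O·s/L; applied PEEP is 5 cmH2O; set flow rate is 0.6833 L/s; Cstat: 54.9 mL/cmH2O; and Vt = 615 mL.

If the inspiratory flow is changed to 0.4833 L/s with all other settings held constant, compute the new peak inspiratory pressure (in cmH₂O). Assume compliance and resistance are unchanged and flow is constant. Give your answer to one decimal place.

PIP = Vt/C + R·V̇ + PEEP (constant-flow equation of motion).
Only the resistive term changes: ΔPIP = R × ΔV̇ = 2.9 × (0.4833 − 0.6833) = 2.9 × -0.2 = -0.58 cmH2O.
Original PIP = 615/54.9 + 2.9×0.6833 + 5 = 18.184 cmH2O; new PIP = 18.184 + (-0.58) = 17.604 cmH2O.

17.6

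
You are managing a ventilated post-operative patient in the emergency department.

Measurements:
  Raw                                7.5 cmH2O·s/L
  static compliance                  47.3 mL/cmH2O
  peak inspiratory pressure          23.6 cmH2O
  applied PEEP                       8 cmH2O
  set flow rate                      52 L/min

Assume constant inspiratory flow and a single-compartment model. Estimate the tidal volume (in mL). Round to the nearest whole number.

430

Flow: 52 L/min ÷ 60 = 0.8667 L/s.
Equation of motion (constant flow): PIP = Vt/C + R·V̇ + PEEP.
Vt/C = PIP − R·V̇ − PEEP = 23.6 − 6.5 − 8 = 9.1 cmH2O.
Vt = C × 9.1 = 47.3 × 9.1 = 430.43 mL.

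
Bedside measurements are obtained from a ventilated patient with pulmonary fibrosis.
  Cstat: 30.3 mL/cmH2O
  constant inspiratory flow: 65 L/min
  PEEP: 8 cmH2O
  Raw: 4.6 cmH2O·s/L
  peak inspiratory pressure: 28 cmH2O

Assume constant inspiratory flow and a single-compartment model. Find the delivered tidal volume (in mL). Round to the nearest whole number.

455

Flow: 65 L/min ÷ 60 = 1.0833 L/s.
Equation of motion (constant flow): PIP = Vt/C + R·V̇ + PEEP.
Vt/C = PIP − R·V̇ − PEEP = 28 − 4.983 − 8 = 15.017 cmH2O.
Vt = C × 15.017 = 30.3 × 15.017 = 455.02 mL.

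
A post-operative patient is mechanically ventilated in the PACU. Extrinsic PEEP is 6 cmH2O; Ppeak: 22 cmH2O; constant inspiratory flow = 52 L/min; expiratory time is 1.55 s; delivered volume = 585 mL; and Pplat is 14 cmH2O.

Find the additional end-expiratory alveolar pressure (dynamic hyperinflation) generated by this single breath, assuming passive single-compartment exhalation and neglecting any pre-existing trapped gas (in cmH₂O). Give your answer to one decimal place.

Flow: 52 L/min ÷ 60 = 0.8667 L/s.
R = (PIP − Pplat)/V̇ = (22 − 14) / 0.8667 = 8.0/0.8667 = 9.23 cmH2O·s/L.
C = Vt/(Pplat − PEEP) = 585.0 / (14 − 6) = 585.0/8.0 = 73.125 mL/cmH2O.
τ = R × C = 9.23 × 0.07313 L/cmH2O = 0.675 s.
Fraction remaining = e^(−Te/τ) = e^(−1.55/0.675) = 0.1006; trapped volume = 585.0 × 0.1006 = 58.851 mL.
Additional alveolar pressure from trapping ≈ V_trapped / C = 58.851 / 73.125 = 0.8048 cmH2O.

0.8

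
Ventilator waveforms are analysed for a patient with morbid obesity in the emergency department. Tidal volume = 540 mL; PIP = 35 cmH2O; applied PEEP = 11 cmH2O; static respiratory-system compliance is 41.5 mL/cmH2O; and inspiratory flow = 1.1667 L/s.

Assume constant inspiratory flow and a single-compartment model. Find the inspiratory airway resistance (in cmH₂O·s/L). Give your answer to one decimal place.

9.4

Equation of motion (constant flow): PIP = Vt/C + R·V̇ + PEEP.
R·V̇ = PIP − Vt/C − PEEP = 35 − 540/41.5 − 11 = 35 − 13.012 − 11 = 10.988 cmH2O.
R = 10.988 / 1.1667 = 9.418 cmH2O·s/L.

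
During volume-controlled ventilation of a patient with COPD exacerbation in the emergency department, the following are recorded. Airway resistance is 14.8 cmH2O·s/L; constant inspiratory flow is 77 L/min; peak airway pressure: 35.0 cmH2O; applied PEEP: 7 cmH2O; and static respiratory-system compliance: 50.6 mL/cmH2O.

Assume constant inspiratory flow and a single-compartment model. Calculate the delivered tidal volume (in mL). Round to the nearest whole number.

Flow: 77 L/min ÷ 60 = 1.2833 L/s.
Equation of motion (constant flow): PIP = Vt/C + R·V̇ + PEEP.
Vt/C = PIP − R·V̇ − PEEP = 35.0 − 18.993 − 7 = 9.007 cmH2O.
Vt = C × 9.007 = 50.6 × 9.007 = 455.75 mL.

456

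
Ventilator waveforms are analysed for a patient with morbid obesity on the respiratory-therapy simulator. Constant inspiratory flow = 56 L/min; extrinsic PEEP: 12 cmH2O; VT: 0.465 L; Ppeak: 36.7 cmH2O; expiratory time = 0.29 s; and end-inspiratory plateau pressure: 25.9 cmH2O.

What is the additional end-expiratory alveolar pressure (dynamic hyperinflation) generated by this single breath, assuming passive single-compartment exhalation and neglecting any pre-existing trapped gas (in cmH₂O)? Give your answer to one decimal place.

Flow: 56 L/min ÷ 60 = 0.9333 L/s.
R = (PIP − Pplat)/V̇ = (36.7 − 25.9) / 0.9333 = 10.8/0.9333 = 11.572 cmH2O·s/L.
C = Vt/(Pplat − PEEP) = 465.0 / (25.9 − 12) = 465.0/13.9 = 33.453 mL/cmH2O.
τ = R × C = 11.572 × 0.03345 L/cmH2O = 0.3871 s.
Fraction remaining = e^(−Te/τ) = e^(−0.29/0.3871) = 0.4728; trapped volume = 465.0 × 0.4728 = 219.85 mL.
Additional alveolar pressure from trapping ≈ V_trapped / C = 219.85 / 33.453 = 6.572 cmH2O.

6.6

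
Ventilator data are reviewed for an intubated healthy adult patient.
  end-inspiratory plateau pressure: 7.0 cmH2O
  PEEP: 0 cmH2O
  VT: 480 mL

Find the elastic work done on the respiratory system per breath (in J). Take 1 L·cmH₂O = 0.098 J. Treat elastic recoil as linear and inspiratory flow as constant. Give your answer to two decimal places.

Elastic work ≈ ½ × (Pplat − PEEP) × Vt = 0.5 × (7.0 − 0) × 0.480 L = 0.5 × 7.0 × 0.480 = 1.68 L·cmH2O.
× 0.098 J/(L·cmH2O) → 0.1646 J.

0.16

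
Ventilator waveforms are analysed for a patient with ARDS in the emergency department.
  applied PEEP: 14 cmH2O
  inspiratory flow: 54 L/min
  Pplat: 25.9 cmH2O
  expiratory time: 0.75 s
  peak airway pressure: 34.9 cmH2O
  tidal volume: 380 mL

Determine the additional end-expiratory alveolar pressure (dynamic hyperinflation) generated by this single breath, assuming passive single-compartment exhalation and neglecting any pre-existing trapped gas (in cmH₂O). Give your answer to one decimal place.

Flow: 54 L/min ÷ 60 = 0.9 L/s.
R = (PIP − Pplat)/V̇ = (34.9 − 25.9) / 0.9 = 9.0/0.9 = 10.0 cmH2O·s/L.
C = Vt/(Pplat − PEEP) = 380.0 / (25.9 − 14) = 380.0/11.9 = 31.933 mL/cmH2O.
τ = R × C = 10.0 × 0.03193 L/cmH2O = 0.3193 s.
Fraction remaining = e^(−Te/τ) = e^(−0.75/0.3193) = 0.09548; trapped volume = 380.0 × 0.09548 = 36.282 mL.
Additional alveolar pressure from trapping ≈ V_trapped / C = 36.282 / 31.933 = 1.136 cmH2O.

1.1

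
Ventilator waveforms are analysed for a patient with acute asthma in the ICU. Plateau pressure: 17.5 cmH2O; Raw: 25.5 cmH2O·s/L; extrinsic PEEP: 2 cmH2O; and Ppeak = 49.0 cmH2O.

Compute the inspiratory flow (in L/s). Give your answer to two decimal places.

1.24

flow = (PIP − Pplat) / Raw = 31.5 / 25.5 = 1.235 L/s.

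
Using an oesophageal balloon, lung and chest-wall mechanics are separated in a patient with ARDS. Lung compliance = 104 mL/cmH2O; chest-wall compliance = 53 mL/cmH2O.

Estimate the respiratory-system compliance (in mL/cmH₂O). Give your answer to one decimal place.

Lung and chest wall are elastances in series: 1/Crs = 1/CL + 1/Ccw.
1/Crs = 1/104 + 1/53 = 0.02848.
Crs = 35.112 mL/cmH2O.

35.1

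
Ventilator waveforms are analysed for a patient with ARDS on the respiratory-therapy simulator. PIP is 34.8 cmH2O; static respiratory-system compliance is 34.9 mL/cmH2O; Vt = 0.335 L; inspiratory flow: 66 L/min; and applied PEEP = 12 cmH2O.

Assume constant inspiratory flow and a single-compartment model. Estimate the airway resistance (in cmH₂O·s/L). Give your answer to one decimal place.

Flow: 66 L/min ÷ 60 = 1.1 L/s.
Equation of motion (constant flow): PIP = Vt/C + R·V̇ + PEEP.
R·V̇ = PIP − Vt/C − PEEP = 34.8 − 335/34.9 − 12 = 34.8 − 9.599 − 12 = 13.201 cmH2O.
R = 13.201 / 1.1 = 12.001 cmH2O·s/L.

12.0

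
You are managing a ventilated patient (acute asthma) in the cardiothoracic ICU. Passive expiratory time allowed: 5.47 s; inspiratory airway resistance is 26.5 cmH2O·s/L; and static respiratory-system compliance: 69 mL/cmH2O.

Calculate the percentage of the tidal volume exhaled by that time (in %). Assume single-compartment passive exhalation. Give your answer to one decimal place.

τ = R × C = 26.5 × 69 mL/cmH2O = 26.5 × 0.069 L/cmH2O = 1.829 s.
Passive exhalation: V(t)/V₀ = e^(−t/τ) = e^(−5.47/1.829) = 0.05025.
Fraction exhaled = 1 − 0.05025 = 0.9498 → 94.98%.

95.0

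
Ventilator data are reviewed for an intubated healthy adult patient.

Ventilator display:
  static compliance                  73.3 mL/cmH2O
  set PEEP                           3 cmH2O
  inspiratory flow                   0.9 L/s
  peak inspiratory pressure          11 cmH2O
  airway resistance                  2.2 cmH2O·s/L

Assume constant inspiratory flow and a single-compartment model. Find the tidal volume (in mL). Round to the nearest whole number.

Equation of motion (constant flow): PIP = Vt/C + R·V̇ + PEEP.
Vt/C = PIP − R·V̇ − PEEP = 11 − 1.98 − 3 = 6.02 cmH2O.
Vt = C × 6.02 = 73.3 × 6.02 = 441.27 mL.

441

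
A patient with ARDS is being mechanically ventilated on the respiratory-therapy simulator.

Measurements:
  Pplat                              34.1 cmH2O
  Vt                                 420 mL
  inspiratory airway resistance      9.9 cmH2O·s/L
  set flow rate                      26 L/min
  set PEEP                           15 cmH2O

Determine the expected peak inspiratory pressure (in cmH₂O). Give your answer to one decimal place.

38.4

Flow: 26 L/min ÷ 60 = 0.4333 L/s.
PIP = Pplat + Raw × flow = 34.1 + 9.9 × 0.4333 = 34.1 + 4.29 = 38.39 cmH2O.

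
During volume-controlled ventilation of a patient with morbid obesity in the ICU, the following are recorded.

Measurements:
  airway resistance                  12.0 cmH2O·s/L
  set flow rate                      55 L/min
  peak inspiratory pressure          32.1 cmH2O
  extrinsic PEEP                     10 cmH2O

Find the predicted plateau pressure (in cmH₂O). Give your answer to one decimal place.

Flow: 55 L/min ÷ 60 = 0.9167 L/s.
Pplat = PIP − Raw × flow = 32.1 − 12.0 × 0.9167 = 32.1 − 11.0 = 21.1 cmH2O.

21.1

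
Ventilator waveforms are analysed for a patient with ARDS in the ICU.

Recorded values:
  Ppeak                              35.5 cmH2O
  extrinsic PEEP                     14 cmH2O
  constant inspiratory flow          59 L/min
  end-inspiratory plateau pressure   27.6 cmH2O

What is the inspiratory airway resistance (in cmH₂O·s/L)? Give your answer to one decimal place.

Flow: 59 L/min ÷ 60 = 0.9833 L/s.
Raw = (PIP − Pplat) / flow = (35.5 − 27.6) / 0.9833 = 7.9 / 0.9833 = 8.034 cmH2O·s/L.

8.0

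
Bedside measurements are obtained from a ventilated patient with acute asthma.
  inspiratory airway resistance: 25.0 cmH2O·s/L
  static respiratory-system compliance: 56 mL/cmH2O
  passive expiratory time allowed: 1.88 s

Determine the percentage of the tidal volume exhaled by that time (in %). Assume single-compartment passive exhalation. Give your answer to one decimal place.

73.9

τ = R × C = 25.0 × 56 mL/cmH2O = 25.0 × 0.056 L/cmH2O = 1.4 s.
Passive exhalation: V(t)/V₀ = e^(−t/τ) = e^(−1.88/1.4) = 0.2611.
Fraction exhaled = 1 − 0.2611 = 0.7389 → 73.89%.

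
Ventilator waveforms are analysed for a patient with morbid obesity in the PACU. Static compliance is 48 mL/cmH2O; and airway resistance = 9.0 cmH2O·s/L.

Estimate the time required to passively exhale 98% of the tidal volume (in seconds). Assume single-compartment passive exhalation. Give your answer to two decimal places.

1.69

τ = R × C = 9.0 × 48 mL/cmH2O = 9.0 × 0.048 L/cmH2O = 0.432 s.
Exhaled fraction f = 1 − e^(−t/τ) → t = −τ·ln(1 − f) = −0.432·ln(0.02) = 1.69 s.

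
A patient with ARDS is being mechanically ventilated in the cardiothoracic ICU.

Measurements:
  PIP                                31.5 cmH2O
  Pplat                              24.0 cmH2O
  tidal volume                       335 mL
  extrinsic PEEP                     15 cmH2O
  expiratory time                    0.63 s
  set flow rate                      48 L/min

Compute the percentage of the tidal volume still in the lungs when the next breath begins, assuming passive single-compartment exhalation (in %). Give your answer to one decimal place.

Flow: 48 L/min ÷ 60 = 0.8 L/s.
R = (PIP − Pplat)/V̇ = (31.5 − 24.0) / 0.8 = 7.5/0.8 = 9.375 cmH2O·s/L.
C = Vt/(Pplat − PEEP) = 335.0 / (24.0 − 15) = 335.0/9.0 = 37.222 mL/cmH2O.
τ = R × C = 9.375 × 0.03722 L/cmH2O = 0.3489 s.
Fraction remaining at end-expiration = e^(−Te/τ) = e^(−0.63/0.3489) = 0.1644 → 16.44%.

16.4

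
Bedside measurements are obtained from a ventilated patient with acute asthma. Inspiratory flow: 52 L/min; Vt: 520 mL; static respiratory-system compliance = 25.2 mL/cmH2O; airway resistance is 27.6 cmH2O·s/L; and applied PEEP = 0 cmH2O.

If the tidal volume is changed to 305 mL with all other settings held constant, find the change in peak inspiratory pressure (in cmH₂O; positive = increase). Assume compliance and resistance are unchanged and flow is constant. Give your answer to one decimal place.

PIP = Vt/C + R·V̇ + PEEP (constant-flow equation of motion).
Only the elastic term changes: ΔPIP = ΔVt / C = (305 − 520) / 25.2 = -8.532 cmH2O.

-8.5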